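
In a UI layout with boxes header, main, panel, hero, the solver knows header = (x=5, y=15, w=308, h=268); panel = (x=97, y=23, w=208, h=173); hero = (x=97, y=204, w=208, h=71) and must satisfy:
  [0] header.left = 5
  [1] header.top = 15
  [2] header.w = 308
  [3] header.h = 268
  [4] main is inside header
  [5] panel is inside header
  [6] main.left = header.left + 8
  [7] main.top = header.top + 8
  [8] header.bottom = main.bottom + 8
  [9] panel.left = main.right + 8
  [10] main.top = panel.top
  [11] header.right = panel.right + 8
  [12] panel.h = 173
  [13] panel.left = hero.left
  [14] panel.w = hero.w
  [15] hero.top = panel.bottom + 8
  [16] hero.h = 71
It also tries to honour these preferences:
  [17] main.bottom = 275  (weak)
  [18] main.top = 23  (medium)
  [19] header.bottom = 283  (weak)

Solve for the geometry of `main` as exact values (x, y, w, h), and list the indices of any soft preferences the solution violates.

main = (x=13, y=23, w=76, h=252)
violated soft preferences: none

1. main.x = 13  [main.left = header.left + 8]
2. main.y = 23  [main.top = header.top + 8]
3. main.h = 252  [header.bottom = main.bottom + 8]
4. main.w = 76  [panel.left = main.right + 8]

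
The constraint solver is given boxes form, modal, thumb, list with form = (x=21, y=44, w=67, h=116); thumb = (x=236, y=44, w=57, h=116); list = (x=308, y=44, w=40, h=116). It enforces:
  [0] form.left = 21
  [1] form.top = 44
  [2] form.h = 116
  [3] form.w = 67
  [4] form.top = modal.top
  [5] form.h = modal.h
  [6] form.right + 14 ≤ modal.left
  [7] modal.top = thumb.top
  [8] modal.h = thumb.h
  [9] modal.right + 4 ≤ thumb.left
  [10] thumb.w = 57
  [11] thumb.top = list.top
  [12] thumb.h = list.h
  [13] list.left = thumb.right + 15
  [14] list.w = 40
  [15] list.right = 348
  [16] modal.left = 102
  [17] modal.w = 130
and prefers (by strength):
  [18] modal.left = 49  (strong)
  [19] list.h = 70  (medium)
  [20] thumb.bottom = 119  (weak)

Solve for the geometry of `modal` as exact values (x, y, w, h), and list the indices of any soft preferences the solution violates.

modal = (x=102, y=44, w=130, h=116)
violated soft preferences: 18, 19, 20

1. modal.y = 44  [form.top = modal.top]
2. modal.h = 116  [form.h = modal.h]
3. modal.x = 102  [modal.left = 102]
4. modal.w = 130  [modal.w = 130]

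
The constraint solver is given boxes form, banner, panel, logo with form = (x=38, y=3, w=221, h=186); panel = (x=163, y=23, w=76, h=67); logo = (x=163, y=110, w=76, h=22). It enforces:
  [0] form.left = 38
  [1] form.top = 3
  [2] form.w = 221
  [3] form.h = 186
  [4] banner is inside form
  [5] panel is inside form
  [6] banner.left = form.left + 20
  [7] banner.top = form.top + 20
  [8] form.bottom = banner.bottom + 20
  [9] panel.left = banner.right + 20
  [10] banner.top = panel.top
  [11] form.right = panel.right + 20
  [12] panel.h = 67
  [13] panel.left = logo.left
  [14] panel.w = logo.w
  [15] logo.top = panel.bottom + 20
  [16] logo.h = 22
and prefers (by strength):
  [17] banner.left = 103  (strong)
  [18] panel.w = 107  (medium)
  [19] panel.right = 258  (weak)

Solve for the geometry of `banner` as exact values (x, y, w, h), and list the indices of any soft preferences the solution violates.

banner = (x=58, y=23, w=85, h=146)
violated soft preferences: 17, 18, 19

1. banner.x = 58  [banner.left = form.left + 20]
2. banner.y = 23  [banner.top = form.top + 20]
3. banner.h = 146  [form.bottom = banner.bottom + 20]
4. banner.w = 85  [panel.left = banner.right + 20]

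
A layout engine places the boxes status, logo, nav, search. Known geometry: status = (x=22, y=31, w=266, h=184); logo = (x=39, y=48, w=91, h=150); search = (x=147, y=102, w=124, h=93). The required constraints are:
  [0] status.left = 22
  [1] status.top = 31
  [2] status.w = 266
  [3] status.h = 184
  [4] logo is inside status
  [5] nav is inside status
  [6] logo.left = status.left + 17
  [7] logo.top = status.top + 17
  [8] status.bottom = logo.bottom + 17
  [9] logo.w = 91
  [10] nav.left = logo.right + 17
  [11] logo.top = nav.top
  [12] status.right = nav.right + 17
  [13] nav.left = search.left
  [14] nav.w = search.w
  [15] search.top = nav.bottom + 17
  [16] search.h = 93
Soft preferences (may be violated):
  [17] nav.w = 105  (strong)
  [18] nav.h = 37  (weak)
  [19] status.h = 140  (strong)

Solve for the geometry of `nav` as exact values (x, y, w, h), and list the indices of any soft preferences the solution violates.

nav = (x=147, y=48, w=124, h=37)
violated soft preferences: 17, 19

1. nav.x = 147  [nav.left = logo.right + 17]
2. nav.y = 48  [logo.top = nav.top]
3. nav.w = 124  [status.right = nav.right + 17]
4. nav.h = 37  [search.top = nav.bottom + 17]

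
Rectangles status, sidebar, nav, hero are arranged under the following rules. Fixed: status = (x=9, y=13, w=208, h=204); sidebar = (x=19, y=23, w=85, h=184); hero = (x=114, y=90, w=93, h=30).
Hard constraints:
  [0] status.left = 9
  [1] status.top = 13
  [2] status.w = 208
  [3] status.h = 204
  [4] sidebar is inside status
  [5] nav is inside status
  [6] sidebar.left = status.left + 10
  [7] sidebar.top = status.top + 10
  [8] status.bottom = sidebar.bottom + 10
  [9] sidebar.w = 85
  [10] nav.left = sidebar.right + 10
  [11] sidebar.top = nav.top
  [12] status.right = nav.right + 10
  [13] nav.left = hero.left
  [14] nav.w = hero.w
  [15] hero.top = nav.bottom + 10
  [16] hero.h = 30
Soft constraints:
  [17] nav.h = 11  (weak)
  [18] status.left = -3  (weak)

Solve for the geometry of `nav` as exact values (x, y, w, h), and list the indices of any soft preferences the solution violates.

1. nav.x = 114  [nav.left = sidebar.right + 10]
2. nav.y = 23  [sidebar.top = nav.top]
3. nav.w = 93  [status.right = nav.right + 10]
4. nav.h = 57  [hero.top = nav.bottom + 10]

nav = (x=114, y=23, w=93, h=57)
violated soft preferences: 17, 18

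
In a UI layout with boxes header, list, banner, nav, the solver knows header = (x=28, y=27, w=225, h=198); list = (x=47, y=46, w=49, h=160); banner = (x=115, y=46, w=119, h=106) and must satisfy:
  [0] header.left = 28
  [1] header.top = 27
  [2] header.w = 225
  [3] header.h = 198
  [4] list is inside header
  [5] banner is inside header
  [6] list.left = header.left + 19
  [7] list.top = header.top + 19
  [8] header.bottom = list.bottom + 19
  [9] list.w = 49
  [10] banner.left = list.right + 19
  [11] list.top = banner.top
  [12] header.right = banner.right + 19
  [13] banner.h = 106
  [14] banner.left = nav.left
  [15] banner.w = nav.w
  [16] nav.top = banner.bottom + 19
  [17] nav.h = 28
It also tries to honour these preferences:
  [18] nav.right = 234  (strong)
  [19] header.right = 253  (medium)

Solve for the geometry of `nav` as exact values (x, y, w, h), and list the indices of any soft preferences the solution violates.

nav = (x=115, y=171, w=119, h=28)
violated soft preferences: none

1. nav.x = 115  [banner.left = nav.left]
2. nav.w = 119  [banner.w = nav.w]
3. nav.y = 171  [nav.top = banner.bottom + 19]
4. nav.h = 28  [nav.h = 28]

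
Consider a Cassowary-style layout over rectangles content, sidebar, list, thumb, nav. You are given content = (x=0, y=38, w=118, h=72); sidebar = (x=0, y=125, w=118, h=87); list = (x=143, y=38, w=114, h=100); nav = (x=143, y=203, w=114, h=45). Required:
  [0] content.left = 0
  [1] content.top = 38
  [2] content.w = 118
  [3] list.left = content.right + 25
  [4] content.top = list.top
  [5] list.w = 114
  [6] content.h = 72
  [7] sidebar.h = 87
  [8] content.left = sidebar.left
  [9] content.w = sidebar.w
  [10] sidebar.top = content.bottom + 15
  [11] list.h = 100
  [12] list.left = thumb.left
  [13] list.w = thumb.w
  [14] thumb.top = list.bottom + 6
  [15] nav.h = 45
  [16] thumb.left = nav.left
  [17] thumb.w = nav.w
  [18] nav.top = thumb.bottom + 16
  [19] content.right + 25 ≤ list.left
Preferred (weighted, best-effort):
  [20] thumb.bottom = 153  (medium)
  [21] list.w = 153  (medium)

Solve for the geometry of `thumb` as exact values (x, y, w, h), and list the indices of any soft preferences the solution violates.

thumb = (x=143, y=144, w=114, h=43)
violated soft preferences: 20, 21

1. thumb.x = 143  [list.left = thumb.left]
2. thumb.w = 114  [list.w = thumb.w]
3. thumb.y = 144  [thumb.top = list.bottom + 6]
4. thumb.h = 43  [nav.top = thumb.bottom + 16]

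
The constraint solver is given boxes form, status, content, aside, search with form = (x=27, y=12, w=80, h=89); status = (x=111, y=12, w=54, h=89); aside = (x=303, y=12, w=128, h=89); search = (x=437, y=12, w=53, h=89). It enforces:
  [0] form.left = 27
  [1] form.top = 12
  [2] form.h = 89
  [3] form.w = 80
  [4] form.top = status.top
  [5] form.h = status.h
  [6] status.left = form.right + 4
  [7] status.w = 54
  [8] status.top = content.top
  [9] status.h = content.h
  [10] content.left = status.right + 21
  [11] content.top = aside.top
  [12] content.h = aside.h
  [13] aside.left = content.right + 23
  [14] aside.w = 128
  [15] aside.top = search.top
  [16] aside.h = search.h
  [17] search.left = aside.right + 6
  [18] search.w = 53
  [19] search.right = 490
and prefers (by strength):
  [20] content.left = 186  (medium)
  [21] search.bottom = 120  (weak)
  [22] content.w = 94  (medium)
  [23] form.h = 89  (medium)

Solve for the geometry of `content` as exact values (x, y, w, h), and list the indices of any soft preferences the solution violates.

1. content.y = 12  [status.top = content.top]
2. content.h = 89  [status.h = content.h]
3. content.x = 186  [content.left = status.right + 21]
4. content.w = 94  [aside.left = content.right + 23]

content = (x=186, y=12, w=94, h=89)
violated soft preferences: 21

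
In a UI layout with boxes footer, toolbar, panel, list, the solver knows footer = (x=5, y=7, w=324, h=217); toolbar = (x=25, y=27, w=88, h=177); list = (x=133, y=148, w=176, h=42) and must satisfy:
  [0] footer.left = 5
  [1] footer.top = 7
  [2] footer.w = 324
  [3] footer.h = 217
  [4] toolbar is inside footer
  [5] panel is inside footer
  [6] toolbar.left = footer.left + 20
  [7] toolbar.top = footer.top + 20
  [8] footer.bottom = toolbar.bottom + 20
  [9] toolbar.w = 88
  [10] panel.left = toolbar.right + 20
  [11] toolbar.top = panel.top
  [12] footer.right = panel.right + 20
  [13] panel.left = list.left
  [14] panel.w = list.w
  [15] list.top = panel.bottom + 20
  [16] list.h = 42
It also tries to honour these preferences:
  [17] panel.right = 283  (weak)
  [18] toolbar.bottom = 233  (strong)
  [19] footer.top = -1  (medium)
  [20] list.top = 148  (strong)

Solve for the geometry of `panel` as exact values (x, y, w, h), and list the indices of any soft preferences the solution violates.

panel = (x=133, y=27, w=176, h=101)
violated soft preferences: 17, 18, 19

1. panel.x = 133  [panel.left = toolbar.right + 20]
2. panel.y = 27  [toolbar.top = panel.top]
3. panel.w = 176  [footer.right = panel.right + 20]
4. panel.h = 101  [list.top = panel.bottom + 20]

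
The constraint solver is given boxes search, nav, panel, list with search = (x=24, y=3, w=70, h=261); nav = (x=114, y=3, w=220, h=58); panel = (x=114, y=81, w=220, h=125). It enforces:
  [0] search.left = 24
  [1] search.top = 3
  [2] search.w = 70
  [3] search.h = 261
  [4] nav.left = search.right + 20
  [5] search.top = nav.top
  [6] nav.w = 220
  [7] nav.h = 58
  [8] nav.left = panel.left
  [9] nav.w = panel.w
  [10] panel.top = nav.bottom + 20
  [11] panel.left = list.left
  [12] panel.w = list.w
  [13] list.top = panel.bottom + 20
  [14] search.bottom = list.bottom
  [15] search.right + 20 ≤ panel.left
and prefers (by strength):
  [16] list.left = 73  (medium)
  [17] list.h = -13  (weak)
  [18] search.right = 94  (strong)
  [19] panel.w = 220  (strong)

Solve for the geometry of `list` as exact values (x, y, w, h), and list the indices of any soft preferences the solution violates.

list = (x=114, y=226, w=220, h=38)
violated soft preferences: 16, 17

1. list.x = 114  [panel.left = list.left]
2. list.w = 220  [panel.w = list.w]
3. list.y = 226  [list.top = panel.bottom + 20]
4. list.h = 38  [search.bottom = list.bottom]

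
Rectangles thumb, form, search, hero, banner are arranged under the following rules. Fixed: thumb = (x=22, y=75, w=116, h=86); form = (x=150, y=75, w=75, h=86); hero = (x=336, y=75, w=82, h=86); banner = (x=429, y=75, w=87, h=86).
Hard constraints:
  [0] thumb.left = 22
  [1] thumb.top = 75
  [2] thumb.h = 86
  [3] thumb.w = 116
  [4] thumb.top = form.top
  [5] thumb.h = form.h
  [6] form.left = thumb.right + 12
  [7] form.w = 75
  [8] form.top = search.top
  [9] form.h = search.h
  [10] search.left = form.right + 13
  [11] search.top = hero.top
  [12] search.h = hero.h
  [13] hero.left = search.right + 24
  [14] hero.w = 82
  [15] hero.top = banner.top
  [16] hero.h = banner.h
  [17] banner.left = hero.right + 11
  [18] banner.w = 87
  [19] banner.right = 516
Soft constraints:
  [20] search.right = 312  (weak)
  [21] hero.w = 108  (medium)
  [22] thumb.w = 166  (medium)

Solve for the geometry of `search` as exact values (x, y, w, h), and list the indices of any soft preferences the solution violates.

search = (x=238, y=75, w=74, h=86)
violated soft preferences: 21, 22

1. search.y = 75  [form.top = search.top]
2. search.h = 86  [form.h = search.h]
3. search.x = 238  [search.left = form.right + 13]
4. search.w = 74  [hero.left = search.right + 24]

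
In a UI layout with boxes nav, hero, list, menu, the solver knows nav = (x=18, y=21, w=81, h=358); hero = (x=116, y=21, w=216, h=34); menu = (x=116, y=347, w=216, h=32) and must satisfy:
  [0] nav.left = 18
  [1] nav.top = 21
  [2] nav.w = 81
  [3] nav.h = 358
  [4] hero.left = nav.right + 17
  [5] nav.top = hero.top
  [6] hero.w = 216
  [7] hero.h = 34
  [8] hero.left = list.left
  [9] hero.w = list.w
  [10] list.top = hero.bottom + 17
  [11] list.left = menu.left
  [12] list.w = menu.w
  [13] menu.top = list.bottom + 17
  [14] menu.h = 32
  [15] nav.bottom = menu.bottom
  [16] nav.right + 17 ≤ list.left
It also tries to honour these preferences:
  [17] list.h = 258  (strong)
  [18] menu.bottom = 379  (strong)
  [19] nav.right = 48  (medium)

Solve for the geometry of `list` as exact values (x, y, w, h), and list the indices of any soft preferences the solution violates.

1. list.x = 116  [hero.left = list.left]
2. list.w = 216  [hero.w = list.w]
3. list.y = 72  [list.top = hero.bottom + 17]
4. list.h = 258  [menu.top = list.bottom + 17]

list = (x=116, y=72, w=216, h=258)
violated soft preferences: 19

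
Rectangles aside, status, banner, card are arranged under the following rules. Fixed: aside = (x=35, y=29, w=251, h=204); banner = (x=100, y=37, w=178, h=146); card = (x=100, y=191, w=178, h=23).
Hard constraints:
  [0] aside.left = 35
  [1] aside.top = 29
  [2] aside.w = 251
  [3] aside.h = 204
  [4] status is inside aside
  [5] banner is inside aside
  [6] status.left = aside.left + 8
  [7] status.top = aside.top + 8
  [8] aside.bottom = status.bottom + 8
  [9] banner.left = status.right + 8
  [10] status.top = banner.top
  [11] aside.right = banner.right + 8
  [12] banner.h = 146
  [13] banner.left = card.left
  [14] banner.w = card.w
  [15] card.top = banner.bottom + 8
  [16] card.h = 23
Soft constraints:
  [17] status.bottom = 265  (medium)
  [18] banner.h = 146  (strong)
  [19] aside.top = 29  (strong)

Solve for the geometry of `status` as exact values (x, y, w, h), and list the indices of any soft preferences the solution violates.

1. status.x = 43  [status.left = aside.left + 8]
2. status.y = 37  [status.top = aside.top + 8]
3. status.h = 188  [aside.bottom = status.bottom + 8]
4. status.w = 49  [banner.left = status.right + 8]

status = (x=43, y=37, w=49, h=188)
violated soft preferences: 17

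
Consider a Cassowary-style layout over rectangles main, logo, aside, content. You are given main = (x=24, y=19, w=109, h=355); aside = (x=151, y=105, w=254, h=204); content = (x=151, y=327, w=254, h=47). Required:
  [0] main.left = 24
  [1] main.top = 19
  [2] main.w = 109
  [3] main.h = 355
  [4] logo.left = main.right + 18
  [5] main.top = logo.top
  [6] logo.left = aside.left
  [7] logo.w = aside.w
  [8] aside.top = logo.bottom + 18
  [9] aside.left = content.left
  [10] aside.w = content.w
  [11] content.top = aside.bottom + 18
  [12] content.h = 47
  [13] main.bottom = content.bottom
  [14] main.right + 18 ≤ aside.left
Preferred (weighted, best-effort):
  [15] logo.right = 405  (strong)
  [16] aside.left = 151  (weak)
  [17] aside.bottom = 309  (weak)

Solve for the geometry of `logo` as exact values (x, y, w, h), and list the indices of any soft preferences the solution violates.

logo = (x=151, y=19, w=254, h=68)
violated soft preferences: none

1. logo.x = 151  [logo.left = main.right + 18]
2. logo.y = 19  [main.top = logo.top]
3. logo.w = 254  [logo.w = aside.w]
4. logo.h = 68  [aside.top = logo.bottom + 18]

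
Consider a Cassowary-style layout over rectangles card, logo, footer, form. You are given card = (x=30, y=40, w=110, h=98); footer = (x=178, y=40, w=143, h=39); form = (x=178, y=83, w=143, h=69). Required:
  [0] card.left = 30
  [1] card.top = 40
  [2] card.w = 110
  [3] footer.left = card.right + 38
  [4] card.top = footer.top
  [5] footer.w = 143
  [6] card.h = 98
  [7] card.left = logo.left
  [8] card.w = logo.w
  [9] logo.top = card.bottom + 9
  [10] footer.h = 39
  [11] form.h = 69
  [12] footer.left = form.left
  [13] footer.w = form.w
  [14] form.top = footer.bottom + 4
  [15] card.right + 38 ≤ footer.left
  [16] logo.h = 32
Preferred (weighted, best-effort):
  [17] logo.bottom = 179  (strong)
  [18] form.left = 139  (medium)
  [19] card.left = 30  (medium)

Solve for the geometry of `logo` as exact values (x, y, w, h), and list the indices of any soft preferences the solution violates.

1. logo.x = 30  [card.left = logo.left]
2. logo.w = 110  [card.w = logo.w]
3. logo.y = 147  [logo.top = card.bottom + 9]
4. logo.h = 32  [logo.h = 32]

logo = (x=30, y=147, w=110, h=32)
violated soft preferences: 18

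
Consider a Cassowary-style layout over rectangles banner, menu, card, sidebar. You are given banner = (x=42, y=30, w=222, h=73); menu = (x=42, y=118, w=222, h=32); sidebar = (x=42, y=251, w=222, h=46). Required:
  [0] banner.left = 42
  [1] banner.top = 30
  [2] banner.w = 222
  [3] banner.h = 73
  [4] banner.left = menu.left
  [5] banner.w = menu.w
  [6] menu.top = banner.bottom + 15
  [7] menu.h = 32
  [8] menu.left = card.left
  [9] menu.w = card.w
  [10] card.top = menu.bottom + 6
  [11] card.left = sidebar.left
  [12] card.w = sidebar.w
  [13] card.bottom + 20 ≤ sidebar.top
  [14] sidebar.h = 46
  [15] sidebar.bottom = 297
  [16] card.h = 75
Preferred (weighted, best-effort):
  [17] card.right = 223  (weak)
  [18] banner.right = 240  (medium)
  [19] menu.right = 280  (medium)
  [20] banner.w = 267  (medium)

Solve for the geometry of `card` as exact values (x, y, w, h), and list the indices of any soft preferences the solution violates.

card = (x=42, y=156, w=222, h=75)
violated soft preferences: 17, 18, 19, 20

1. card.x = 42  [menu.left = card.left]
2. card.w = 222  [menu.w = card.w]
3. card.y = 156  [card.top = menu.bottom + 6]
4. card.h = 75  [card.h = 75]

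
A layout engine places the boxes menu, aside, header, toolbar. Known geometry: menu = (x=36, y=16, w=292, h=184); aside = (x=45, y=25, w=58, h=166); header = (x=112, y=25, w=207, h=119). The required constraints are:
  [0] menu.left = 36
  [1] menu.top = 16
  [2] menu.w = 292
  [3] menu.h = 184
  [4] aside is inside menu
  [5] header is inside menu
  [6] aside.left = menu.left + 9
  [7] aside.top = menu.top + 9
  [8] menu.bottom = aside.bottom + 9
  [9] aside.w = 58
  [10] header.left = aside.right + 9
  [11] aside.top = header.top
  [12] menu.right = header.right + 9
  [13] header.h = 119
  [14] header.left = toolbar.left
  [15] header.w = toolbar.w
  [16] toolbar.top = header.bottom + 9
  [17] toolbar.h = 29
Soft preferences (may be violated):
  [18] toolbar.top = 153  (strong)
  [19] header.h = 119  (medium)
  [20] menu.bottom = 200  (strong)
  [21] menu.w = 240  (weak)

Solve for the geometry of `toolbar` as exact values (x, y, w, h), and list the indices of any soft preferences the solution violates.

toolbar = (x=112, y=153, w=207, h=29)
violated soft preferences: 21

1. toolbar.x = 112  [header.left = toolbar.left]
2. toolbar.w = 207  [header.w = toolbar.w]
3. toolbar.y = 153  [toolbar.top = header.bottom + 9]
4. toolbar.h = 29  [toolbar.h = 29]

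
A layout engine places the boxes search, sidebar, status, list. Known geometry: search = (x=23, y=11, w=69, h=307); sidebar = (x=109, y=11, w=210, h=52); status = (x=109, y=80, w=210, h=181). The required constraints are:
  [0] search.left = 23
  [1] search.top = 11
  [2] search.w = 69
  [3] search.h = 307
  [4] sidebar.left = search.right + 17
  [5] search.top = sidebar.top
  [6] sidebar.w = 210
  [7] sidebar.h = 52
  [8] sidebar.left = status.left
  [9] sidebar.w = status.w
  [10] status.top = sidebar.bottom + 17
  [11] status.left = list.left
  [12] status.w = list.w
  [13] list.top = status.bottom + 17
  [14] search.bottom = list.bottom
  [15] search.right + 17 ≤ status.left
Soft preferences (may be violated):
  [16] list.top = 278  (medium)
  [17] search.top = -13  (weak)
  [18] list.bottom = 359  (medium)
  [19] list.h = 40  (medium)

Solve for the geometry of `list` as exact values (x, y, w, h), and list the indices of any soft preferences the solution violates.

list = (x=109, y=278, w=210, h=40)
violated soft preferences: 17, 18

1. list.x = 109  [status.left = list.left]
2. list.w = 210  [status.w = list.w]
3. list.y = 278  [list.top = status.bottom + 17]
4. list.h = 40  [search.bottom = list.bottom]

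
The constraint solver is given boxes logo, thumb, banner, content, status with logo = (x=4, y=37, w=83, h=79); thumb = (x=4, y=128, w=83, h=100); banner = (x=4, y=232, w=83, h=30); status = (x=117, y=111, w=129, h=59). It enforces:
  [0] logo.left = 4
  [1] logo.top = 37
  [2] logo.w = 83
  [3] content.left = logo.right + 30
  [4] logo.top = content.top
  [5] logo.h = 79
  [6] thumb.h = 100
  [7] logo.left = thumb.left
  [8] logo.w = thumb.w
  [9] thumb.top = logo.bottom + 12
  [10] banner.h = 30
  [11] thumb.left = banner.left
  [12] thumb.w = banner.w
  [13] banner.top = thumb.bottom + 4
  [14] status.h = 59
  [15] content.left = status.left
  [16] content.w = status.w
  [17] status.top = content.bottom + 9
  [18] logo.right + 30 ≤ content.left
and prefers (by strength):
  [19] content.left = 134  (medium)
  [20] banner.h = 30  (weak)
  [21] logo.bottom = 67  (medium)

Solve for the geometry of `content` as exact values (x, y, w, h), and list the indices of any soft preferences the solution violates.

1. content.x = 117  [content.left = logo.right + 30]
2. content.y = 37  [logo.top = content.top]
3. content.w = 129  [content.w = status.w]
4. content.h = 65  [status.top = content.bottom + 9]

content = (x=117, y=37, w=129, h=65)
violated soft preferences: 19, 21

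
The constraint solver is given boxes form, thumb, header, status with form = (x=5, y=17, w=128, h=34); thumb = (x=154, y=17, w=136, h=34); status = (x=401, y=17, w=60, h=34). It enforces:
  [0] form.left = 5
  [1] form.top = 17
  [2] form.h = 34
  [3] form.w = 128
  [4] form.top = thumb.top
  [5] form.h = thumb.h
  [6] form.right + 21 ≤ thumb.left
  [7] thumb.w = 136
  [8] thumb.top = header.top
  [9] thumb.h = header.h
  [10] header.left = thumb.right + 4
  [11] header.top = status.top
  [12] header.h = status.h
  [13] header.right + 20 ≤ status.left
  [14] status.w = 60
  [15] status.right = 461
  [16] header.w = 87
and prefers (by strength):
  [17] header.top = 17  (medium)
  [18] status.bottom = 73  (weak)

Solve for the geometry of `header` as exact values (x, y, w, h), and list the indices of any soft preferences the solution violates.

1. header.y = 17  [thumb.top = header.top]
2. header.h = 34  [thumb.h = header.h]
3. header.x = 294  [header.left = thumb.right + 4]
4. header.w = 87  [header.w = 87]

header = (x=294, y=17, w=87, h=34)
violated soft preferences: 18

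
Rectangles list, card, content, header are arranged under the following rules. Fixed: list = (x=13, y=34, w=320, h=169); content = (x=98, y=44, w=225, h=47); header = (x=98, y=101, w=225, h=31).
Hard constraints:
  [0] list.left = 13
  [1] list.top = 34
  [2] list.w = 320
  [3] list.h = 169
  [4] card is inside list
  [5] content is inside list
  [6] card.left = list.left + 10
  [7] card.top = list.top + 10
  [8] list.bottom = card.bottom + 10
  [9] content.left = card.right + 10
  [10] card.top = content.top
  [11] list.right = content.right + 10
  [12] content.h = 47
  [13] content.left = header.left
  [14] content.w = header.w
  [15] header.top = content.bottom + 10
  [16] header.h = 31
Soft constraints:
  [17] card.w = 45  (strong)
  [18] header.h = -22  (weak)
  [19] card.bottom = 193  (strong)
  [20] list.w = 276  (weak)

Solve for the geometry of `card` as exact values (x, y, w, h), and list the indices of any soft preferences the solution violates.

1. card.x = 23  [card.left = list.left + 10]
2. card.y = 44  [card.top = list.top + 10]
3. card.h = 149  [list.bottom = card.bottom + 10]
4. card.w = 65  [content.left = card.right + 10]

card = (x=23, y=44, w=65, h=149)
violated soft preferences: 17, 18, 20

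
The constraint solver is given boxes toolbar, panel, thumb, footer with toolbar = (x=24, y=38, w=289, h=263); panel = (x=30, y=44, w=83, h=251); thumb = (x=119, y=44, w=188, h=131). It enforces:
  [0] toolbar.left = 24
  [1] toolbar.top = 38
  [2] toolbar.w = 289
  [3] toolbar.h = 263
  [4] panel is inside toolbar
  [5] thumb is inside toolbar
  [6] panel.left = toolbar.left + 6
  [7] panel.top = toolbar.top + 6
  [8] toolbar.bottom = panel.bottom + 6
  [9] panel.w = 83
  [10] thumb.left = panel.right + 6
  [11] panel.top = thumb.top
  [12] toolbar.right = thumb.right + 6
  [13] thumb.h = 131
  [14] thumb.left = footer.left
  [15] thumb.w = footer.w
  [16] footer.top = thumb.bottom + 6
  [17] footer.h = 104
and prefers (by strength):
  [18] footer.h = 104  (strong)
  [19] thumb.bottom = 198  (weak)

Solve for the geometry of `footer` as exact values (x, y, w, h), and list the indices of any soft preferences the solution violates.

footer = (x=119, y=181, w=188, h=104)
violated soft preferences: 19

1. footer.x = 119  [thumb.left = footer.left]
2. footer.w = 188  [thumb.w = footer.w]
3. footer.y = 181  [footer.top = thumb.bottom + 6]
4. footer.h = 104  [footer.h = 104]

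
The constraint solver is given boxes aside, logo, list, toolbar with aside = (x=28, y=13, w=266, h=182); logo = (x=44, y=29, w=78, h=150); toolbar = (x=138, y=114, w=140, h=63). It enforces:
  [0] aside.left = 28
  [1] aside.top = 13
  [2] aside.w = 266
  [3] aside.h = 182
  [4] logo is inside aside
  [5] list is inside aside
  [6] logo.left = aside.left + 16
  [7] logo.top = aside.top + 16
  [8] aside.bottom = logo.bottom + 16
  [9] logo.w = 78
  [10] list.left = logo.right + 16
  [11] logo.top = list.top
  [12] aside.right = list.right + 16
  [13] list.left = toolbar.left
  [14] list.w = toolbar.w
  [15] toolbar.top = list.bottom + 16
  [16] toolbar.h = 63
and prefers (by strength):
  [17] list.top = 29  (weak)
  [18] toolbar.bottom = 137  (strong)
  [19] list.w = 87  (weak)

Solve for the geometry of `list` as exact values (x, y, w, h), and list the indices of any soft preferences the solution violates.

1. list.x = 138  [list.left = logo.right + 16]
2. list.y = 29  [logo.top = list.top]
3. list.w = 140  [aside.right = list.right + 16]
4. list.h = 69  [toolbar.top = list.bottom + 16]

list = (x=138, y=29, w=140, h=69)
violated soft preferences: 18, 19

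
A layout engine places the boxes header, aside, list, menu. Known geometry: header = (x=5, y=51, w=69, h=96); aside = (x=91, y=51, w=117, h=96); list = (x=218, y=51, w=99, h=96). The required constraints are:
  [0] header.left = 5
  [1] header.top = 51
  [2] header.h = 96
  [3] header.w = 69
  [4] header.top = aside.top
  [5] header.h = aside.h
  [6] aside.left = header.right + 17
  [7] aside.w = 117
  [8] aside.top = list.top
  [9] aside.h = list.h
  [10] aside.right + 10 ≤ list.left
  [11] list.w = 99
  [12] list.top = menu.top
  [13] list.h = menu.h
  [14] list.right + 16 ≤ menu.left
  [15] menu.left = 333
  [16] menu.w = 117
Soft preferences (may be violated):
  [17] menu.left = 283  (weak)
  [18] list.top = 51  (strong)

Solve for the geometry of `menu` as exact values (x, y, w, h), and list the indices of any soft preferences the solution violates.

1. menu.y = 51  [list.top = menu.top]
2. menu.h = 96  [list.h = menu.h]
3. menu.x = 333  [menu.left = 333]
4. menu.w = 117  [menu.w = 117]

menu = (x=333, y=51, w=117, h=96)
violated soft preferences: 17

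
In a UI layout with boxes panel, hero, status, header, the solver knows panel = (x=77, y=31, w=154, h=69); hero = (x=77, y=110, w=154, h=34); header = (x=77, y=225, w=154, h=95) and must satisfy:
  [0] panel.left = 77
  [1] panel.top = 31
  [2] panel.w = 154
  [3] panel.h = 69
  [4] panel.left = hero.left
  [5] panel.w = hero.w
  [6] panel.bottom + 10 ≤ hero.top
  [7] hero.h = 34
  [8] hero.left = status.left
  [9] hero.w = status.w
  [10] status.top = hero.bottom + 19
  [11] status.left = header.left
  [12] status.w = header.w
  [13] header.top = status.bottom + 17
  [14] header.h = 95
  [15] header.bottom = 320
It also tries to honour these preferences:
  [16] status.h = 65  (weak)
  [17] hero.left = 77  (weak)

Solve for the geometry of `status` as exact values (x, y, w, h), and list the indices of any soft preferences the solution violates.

status = (x=77, y=163, w=154, h=45)
violated soft preferences: 16

1. status.x = 77  [hero.left = status.left]
2. status.w = 154  [hero.w = status.w]
3. status.y = 163  [status.top = hero.bottom + 19]
4. status.h = 45  [header.top = status.bottom + 17]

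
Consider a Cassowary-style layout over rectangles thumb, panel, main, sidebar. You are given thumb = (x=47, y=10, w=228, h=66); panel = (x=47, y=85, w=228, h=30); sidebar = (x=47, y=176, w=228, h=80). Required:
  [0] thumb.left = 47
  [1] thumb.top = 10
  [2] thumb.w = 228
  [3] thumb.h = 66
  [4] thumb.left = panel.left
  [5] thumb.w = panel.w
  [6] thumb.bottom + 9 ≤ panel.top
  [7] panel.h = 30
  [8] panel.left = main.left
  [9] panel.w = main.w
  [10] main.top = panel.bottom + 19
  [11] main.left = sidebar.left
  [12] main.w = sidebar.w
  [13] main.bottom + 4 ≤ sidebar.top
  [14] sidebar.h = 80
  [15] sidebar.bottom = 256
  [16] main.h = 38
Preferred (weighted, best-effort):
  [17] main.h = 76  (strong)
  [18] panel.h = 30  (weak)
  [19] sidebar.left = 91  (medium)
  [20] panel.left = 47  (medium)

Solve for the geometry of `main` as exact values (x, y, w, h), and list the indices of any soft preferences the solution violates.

main = (x=47, y=134, w=228, h=38)
violated soft preferences: 17, 19

1. main.x = 47  [panel.left = main.left]
2. main.w = 228  [panel.w = main.w]
3. main.y = 134  [main.top = panel.bottom + 19]
4. main.h = 38  [main.h = 38]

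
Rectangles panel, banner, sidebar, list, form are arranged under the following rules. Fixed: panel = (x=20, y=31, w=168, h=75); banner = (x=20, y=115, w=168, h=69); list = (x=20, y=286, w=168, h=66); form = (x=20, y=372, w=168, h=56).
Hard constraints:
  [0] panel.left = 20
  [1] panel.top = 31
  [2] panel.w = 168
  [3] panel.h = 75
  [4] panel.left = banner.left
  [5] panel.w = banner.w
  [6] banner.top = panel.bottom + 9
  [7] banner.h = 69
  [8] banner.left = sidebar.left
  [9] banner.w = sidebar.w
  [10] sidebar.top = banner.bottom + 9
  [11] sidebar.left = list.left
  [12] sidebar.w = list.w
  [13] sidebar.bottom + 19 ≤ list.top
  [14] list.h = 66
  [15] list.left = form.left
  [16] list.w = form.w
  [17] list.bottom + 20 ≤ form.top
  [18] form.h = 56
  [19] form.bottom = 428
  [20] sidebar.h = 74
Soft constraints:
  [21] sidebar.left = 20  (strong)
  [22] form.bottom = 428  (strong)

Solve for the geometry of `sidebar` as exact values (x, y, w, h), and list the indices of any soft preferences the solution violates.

sidebar = (x=20, y=193, w=168, h=74)
violated soft preferences: none

1. sidebar.x = 20  [banner.left = sidebar.left]
2. sidebar.w = 168  [banner.w = sidebar.w]
3. sidebar.y = 193  [sidebar.top = banner.bottom + 9]
4. sidebar.h = 74  [sidebar.h = 74]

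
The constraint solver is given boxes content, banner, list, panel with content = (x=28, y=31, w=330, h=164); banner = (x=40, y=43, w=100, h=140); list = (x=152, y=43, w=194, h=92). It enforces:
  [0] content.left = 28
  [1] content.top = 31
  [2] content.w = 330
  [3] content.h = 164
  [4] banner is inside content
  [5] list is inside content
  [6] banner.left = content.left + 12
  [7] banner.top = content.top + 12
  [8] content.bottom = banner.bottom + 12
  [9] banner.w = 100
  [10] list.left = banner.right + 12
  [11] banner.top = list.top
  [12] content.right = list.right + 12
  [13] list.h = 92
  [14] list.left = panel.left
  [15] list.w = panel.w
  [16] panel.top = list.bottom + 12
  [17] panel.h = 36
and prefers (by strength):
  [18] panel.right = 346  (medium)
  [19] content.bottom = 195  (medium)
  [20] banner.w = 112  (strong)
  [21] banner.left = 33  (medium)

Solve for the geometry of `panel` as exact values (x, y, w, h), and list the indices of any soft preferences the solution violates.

panel = (x=152, y=147, w=194, h=36)
violated soft preferences: 20, 21

1. panel.x = 152  [list.left = panel.left]
2. panel.w = 194  [list.w = panel.w]
3. panel.y = 147  [panel.top = list.bottom + 12]
4. panel.h = 36  [panel.h = 36]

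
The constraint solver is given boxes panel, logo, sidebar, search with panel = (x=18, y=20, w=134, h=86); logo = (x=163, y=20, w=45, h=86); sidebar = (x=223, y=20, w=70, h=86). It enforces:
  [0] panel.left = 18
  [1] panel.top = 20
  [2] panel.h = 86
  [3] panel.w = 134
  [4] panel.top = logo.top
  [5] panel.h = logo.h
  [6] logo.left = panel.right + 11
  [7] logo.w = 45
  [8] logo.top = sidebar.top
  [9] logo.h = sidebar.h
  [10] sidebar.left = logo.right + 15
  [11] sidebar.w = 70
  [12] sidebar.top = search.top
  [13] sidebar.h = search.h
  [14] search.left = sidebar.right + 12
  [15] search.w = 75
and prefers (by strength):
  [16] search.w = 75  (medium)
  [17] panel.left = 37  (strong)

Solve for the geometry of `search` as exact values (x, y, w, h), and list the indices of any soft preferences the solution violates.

1. search.y = 20  [sidebar.top = search.top]
2. search.h = 86  [sidebar.h = search.h]
3. search.x = 305  [search.left = sidebar.right + 12]
4. search.w = 75  [search.w = 75]

search = (x=305, y=20, w=75, h=86)
violated soft preferences: 17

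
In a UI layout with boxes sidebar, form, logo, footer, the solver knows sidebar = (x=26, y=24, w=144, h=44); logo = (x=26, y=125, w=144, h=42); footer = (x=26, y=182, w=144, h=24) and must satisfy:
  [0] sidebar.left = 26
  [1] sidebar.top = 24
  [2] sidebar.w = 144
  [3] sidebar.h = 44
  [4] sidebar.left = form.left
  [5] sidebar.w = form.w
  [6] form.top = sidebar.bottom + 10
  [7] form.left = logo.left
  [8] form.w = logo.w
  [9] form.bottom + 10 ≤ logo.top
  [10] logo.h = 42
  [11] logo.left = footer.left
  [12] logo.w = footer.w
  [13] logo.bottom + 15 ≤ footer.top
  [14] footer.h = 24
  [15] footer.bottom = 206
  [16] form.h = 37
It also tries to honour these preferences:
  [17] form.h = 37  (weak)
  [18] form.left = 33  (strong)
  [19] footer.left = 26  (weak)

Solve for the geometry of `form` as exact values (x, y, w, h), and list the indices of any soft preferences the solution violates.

1. form.x = 26  [sidebar.left = form.left]
2. form.w = 144  [sidebar.w = form.w]
3. form.y = 78  [form.top = sidebar.bottom + 10]
4. form.h = 37  [form.h = 37]

form = (x=26, y=78, w=144, h=37)
violated soft preferences: 18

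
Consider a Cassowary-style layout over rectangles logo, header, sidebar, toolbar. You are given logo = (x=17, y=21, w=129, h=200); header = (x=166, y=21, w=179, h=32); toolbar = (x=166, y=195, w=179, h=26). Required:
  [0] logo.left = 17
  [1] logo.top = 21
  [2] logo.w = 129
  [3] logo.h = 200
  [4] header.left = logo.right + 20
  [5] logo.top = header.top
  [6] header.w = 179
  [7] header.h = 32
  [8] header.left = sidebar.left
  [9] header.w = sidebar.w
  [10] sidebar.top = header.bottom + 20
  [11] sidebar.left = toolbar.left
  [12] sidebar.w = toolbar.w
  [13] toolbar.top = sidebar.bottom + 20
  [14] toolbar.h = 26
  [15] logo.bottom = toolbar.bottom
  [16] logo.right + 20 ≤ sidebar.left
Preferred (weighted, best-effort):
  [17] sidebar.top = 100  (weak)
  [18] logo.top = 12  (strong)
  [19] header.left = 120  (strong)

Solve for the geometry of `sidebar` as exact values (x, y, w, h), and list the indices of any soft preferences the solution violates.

1. sidebar.x = 166  [header.left = sidebar.left]
2. sidebar.w = 179  [header.w = sidebar.w]
3. sidebar.y = 73  [sidebar.top = header.bottom + 20]
4. sidebar.h = 102  [toolbar.top = sidebar.bottom + 20]

sidebar = (x=166, y=73, w=179, h=102)
violated soft preferences: 17, 18, 19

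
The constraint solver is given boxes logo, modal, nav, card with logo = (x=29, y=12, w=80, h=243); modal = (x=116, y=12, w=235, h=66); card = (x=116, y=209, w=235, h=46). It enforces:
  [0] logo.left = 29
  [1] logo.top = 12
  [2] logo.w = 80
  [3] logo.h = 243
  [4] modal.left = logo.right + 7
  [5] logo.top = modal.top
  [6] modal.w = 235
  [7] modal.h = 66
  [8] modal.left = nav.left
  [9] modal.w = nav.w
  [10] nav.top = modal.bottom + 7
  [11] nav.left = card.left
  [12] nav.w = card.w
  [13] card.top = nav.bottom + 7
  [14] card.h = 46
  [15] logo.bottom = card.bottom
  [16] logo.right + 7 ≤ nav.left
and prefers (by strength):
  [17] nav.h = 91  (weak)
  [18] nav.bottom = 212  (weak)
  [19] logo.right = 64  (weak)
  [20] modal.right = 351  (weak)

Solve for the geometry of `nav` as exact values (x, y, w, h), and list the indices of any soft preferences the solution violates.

1. nav.x = 116  [modal.left = nav.left]
2. nav.w = 235  [modal.w = nav.w]
3. nav.y = 85  [nav.top = modal.bottom + 7]
4. nav.h = 117  [card.top = nav.bottom + 7]

nav = (x=116, y=85, w=235, h=117)
violated soft preferences: 17, 18, 19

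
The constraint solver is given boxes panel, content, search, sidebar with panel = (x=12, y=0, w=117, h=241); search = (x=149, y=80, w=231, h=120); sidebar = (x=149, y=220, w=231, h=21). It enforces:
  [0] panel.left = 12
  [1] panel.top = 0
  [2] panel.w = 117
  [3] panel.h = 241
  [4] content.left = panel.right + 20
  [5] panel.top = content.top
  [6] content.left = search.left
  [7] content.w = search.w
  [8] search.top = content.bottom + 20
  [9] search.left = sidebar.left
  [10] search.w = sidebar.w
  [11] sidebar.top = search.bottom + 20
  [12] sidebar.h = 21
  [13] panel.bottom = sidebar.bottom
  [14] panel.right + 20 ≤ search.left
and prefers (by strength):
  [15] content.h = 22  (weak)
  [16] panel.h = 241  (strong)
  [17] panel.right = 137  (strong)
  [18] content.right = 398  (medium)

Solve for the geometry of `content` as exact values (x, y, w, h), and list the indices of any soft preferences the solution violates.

content = (x=149, y=0, w=231, h=60)
violated soft preferences: 15, 17, 18

1. content.x = 149  [content.left = panel.right + 20]
2. content.y = 0  [panel.top = content.top]
3. content.w = 231  [content.w = search.w]
4. content.h = 60  [search.top = content.bottom + 20]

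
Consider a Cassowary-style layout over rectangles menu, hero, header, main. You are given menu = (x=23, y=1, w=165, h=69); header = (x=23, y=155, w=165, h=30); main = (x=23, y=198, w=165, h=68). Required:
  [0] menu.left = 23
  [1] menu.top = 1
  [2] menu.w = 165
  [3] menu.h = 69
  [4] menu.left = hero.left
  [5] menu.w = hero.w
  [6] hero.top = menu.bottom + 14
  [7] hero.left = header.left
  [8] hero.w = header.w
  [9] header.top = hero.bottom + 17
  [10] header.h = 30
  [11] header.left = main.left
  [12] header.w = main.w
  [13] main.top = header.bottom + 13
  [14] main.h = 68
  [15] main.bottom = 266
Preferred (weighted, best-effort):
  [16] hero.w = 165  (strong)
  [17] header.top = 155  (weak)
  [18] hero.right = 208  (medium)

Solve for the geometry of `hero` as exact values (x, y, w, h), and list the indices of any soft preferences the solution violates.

1. hero.x = 23  [menu.left = hero.left]
2. hero.w = 165  [menu.w = hero.w]
3. hero.y = 84  [hero.top = menu.bottom + 14]
4. hero.h = 54  [header.top = hero.bottom + 17]

hero = (x=23, y=84, w=165, h=54)
violated soft preferences: 18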